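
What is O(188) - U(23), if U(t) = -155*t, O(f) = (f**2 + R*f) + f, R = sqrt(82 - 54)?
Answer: 39097 + 376*sqrt(7) ≈ 40092.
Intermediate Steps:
R = 2*sqrt(7) (R = sqrt(28) = 2*sqrt(7) ≈ 5.2915)
O(f) = f + f**2 + 2*f*sqrt(7) (O(f) = (f**2 + (2*sqrt(7))*f) + f = (f**2 + 2*f*sqrt(7)) + f = f + f**2 + 2*f*sqrt(7))
O(188) - U(23) = 188*(1 + 188 + 2*sqrt(7)) - (-155)*23 = 188*(189 + 2*sqrt(7)) - 1*(-3565) = (35532 + 376*sqrt(7)) + 3565 = 39097 + 376*sqrt(7)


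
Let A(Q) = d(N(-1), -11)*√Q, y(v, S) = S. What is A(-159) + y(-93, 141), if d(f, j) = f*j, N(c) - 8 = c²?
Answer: 141 - 99*I*√159 ≈ 141.0 - 1248.3*I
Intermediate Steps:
N(c) = 8 + c²
A(Q) = -99*√Q (A(Q) = ((8 + (-1)²)*(-11))*√Q = ((8 + 1)*(-11))*√Q = (9*(-11))*√Q = -99*√Q)
A(-159) + y(-93, 141) = -99*I*√159 + 141 = 141 - 99*I*√159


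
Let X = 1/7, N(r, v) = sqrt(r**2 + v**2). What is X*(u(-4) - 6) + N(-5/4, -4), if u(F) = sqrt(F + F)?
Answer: -6/7 + sqrt(281)/4 + 2*I*sqrt(2)/7 ≈ 3.3336 + 0.40406*I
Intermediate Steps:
u(F) = sqrt(2)*sqrt(F) (u(F) = sqrt(2*F) = sqrt(2)*sqrt(F))
X = 1/7 ≈ 0.14286
X*(u(-4) - 6) + N(-5/4, -4) = (sqrt(2)*sqrt(-4) - 6)/7 + sqrt((-5/4)**2 + (-4)**2) = (sqrt(2)*(2*I) - 6)/7 + sqrt((-5*1/4)**2 + 16) = (2*I*sqrt(2) - 6)/7 + sqrt((-5/4)**2 + 16) = (-6 + 2*I*sqrt(2))/7 + sqrt(25/16 + 16) = (-6/7 + 2*I*sqrt(2)/7) + sqrt(281/16) = (-6/7 + 2*I*sqrt(2)/7) + sqrt(281)/4 = -6/7 + sqrt(281)/4 + 2*I*sqrt(2)/7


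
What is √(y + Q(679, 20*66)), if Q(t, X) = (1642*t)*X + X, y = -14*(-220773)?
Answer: 3*√163864878 ≈ 38403.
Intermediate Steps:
y = 3090822
Q(t, X) = X + 1642*X*t (Q(t, X) = 1642*X*t + X = X + 1642*X*t)
√(y + Q(679, 20*66)) = √(3090822 + (20*66)*(1 + 1642*679)) = √(3090822 + 1320*(1 + 1114918)) = √(3090822 + 1320*1114919) = √(3090822 + 1471693080) = √1474783902 = 3*√163864878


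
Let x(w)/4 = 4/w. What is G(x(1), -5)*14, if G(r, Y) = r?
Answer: 224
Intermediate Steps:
x(w) = 16/w (x(w) = 4*(4/w) = 16/w)
G(x(1), -5)*14 = (16/1)*14 = (16*1)*14 = 16*14 = 224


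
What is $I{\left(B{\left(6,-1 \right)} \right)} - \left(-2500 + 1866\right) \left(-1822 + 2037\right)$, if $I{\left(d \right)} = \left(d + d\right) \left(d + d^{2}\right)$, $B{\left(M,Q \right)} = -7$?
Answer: $135722$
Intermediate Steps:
$I{\left(d \right)} = 2 d \left(d + d^{2}\right)$
$I{\left(B{\left(6,-1 \right)} \right)} - \left(-2500 + 1866\right) \left(-1822 + 2037\right) = 2 \left(-7\right)^{2} \left(1 - 7\right) - \left(-2500 + 1866\right) \left(-1822 + 2037\right) = 2 \cdot 49 \left(-6\right) - \left(-634\right) 215 = -588 - -136310 = -588 + 136310 = 135722$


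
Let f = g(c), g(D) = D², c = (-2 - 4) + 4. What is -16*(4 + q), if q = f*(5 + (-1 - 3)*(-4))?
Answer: -1408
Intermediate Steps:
c = -2 (c = -6 + 4 = -2)
f = 4 (f = (-2)² = 4)
q = 84 (q = 4*(5 + (-1 - 3)*(-4)) = 4*(5 - 4*(-4)) = 4*(5 + 16) = 4*21 = 84)
-16*(4 + q) = -16*(4 + 84) = -16*88 = -1408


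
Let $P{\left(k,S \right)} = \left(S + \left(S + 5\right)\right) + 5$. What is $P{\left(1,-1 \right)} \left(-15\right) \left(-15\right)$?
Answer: $1800$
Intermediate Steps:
$P{\left(k,S \right)} = 10 + 2 S$ ($P{\left(k,S \right)} = \left(S + \left(5 + S\right)\right) + 5 = \left(5 + 2 S\right) + 5 = 10 + 2 S$)
$P{\left(1,-1 \right)} \left(-15\right) \left(-15\right) = \left(10 + 2 \left(-1\right)\right) \left(-15\right) \left(-15\right) = \left(10 - 2\right) \left(-15\right) \left(-15\right) = 8 \left(-15\right) \left(-15\right) = \left(-120\right) \left(-15\right) = 1800$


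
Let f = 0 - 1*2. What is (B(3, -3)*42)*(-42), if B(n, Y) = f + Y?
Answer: 8820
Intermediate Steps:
f = -2 (f = 0 - 2 = -2)
B(n, Y) = -2 + Y
(B(3, -3)*42)*(-42) = ((-2 - 3)*42)*(-42) = -5*42*(-42) = -210*(-42) = 8820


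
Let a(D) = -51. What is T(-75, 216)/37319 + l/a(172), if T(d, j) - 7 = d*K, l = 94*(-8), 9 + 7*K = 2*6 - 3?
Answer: 28064245/1903269 ≈ 14.745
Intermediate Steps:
K = 0 (K = -9/7 + (2*6 - 3)/7 = -9/7 + (12 - 3)/7 = -9/7 + (⅐)*9 = -9/7 + 9/7 = 0)
l = -752
T(d, j) = 7 (T(d, j) = 7 + d*0 = 7 + 0 = 7)
T(-75, 216)/37319 + l/a(172) = 7/37319 - 752/(-51) = 7*(1/37319) - 752*(-1/51) = 7/37319 + 752/51 = 28064245/1903269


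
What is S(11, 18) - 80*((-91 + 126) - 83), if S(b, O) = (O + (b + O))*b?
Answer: 4357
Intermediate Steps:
S(b, O) = b*(b + 2*O) (S(b, O) = (O + (O + b))*b = (b + 2*O)*b = b*(b + 2*O))
S(11, 18) - 80*((-91 + 126) - 83) = 11*(11 + 2*18) - 80*((-91 + 126) - 83) = 11*(11 + 36) - 80*(35 - 83) = 11*47 - 80*(-48) = 517 + 3840 = 4357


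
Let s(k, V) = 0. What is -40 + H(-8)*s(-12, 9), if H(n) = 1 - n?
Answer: -40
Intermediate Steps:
-40 + H(-8)*s(-12, 9) = -40 + (1 - 1*(-8))*0 = -40 + (1 + 8)*0 = -40 + 9*0 = -40 + 0 = -40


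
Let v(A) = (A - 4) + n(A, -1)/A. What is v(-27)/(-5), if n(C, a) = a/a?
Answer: 838/135 ≈ 6.2074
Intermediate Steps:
n(C, a) = 1
v(A) = -4 + A + 1/A (v(A) = (A - 4) + 1/A = (-4 + A) + 1/A = -4 + A + 1/A)
v(-27)/(-5) = (-4 - 27 + 1/(-27))/(-5) = (-4 - 27 - 1/27)*(-⅕) = -838/27*(-⅕) = 838/135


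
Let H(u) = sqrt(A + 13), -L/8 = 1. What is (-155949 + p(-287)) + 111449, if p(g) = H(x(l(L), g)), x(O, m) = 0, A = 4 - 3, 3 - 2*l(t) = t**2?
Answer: -44500 + sqrt(14) ≈ -44496.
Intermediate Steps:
L = -8 (L = -8*1 = -8)
l(t) = 3/2 - t**2/2
A = 1
H(u) = sqrt(14) (H(u) = sqrt(1 + 13) = sqrt(14))
p(g) = sqrt(14)
(-155949 + p(-287)) + 111449 = (-155949 + sqrt(14)) + 111449 = -44500 + sqrt(14)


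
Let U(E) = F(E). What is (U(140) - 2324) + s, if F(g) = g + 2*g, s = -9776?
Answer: -11680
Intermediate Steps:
F(g) = 3*g
U(E) = 3*E
(U(140) - 2324) + s = (3*140 - 2324) - 9776 = (420 - 2324) - 9776 = -1904 - 9776 = -11680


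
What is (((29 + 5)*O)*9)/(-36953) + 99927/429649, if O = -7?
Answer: 658987227/2268117071 ≈ 0.29054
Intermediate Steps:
(((29 + 5)*O)*9)/(-36953) + 99927/429649 = (((29 + 5)*(-7))*9)/(-36953) + 99927/429649 = ((34*(-7))*9)*(-1/36953) + 99927*(1/429649) = -238*9*(-1/36953) + 99927/429649 = -2142*(-1/36953) + 99927/429649 = 306/5279 + 99927/429649 = 658987227/2268117071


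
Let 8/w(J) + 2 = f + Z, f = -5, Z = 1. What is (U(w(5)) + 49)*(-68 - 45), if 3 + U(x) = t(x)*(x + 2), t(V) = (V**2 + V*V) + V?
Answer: -144866/27 ≈ -5365.4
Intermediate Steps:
t(V) = V + 2*V**2 (t(V) = (V**2 + V**2) + V = 2*V**2 + V = V + 2*V**2)
w(J) = -4/3 (w(J) = 8/(-2 + (-5 + 1)) = 8/(-2 - 4) = 8/(-6) = 8*(-1/6) = -4/3)
U(x) = -3 + x*(1 + 2*x)*(2 + x) (U(x) = -3 + (x*(1 + 2*x))*(x + 2) = -3 + (x*(1 + 2*x))*(2 + x) = -3 + x*(1 + 2*x)*(2 + x))
(U(w(5)) + 49)*(-68 - 45) = ((-3 + 2*(-4/3) + 2*(-4/3)**3 + 5*(-4/3)**2) + 49)*(-68 - 45) = ((-3 - 8/3 + 2*(-64/27) + 5*(16/9)) + 49)*(-113) = ((-3 - 8/3 - 128/27 + 80/9) + 49)*(-113) = (-41/27 + 49)*(-113) = (1282/27)*(-113) = -144866/27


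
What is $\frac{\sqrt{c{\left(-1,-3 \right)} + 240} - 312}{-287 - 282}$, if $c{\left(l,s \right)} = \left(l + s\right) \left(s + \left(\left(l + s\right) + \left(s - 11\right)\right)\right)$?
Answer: $\frac{294}{569} \approx 0.5167$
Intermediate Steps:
$c{\left(l,s \right)} = \left(l + s\right) \left(-11 + l + 3 s\right)$ ($c{\left(l,s \right)} = \left(l + s\right) \left(s + \left(\left(l + s\right) + \left(-11 + s\right)\right)\right) = \left(l + s\right) \left(s + \left(-11 + l + 2 s\right)\right) = \left(l + s\right) \left(-11 + l + 3 s\right)$)
$\frac{\sqrt{c{\left(-1,-3 \right)} + 240} - 312}{-287 - 282} = \frac{\sqrt{\left(\left(-1\right)^{2} - -11 - -33 + 3 \left(-3\right)^{2} + 4 \left(-1\right) \left(-3\right)\right) + 240} - 312}{-287 - 282} = \frac{\sqrt{\left(1 + 11 + 33 + 3 \cdot 9 + 12\right) + 240} - 312}{-569} = \left(\sqrt{\left(1 + 11 + 33 + 27 + 12\right) + 240} - 312\right) \left(- \frac{1}{569}\right) = \left(\sqrt{84 + 240} - 312\right) \left(- \frac{1}{569}\right) = \left(\sqrt{324} - 312\right) \left(- \frac{1}{569}\right) = \left(18 - 312\right) \left(- \frac{1}{569}\right) = \left(-294\right) \left(- \frac{1}{569}\right) = \frac{294}{569}$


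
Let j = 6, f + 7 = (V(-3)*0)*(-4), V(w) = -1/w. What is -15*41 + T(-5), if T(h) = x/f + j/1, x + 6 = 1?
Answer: -4258/7 ≈ -608.29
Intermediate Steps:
x = -5 (x = -6 + 1 = -5)
f = -7 (f = -7 + (-1/(-3)*0)*(-4) = -7 + (-1*(-1/3)*0)*(-4) = -7 + ((1/3)*0)*(-4) = -7 + 0*(-4) = -7 + 0 = -7)
T(h) = 47/7 (T(h) = -5/(-7) + 6/1 = -5*(-1/7) + 6*1 = 5/7 + 6 = 47/7)
-15*41 + T(-5) = -15*41 + 47/7 = -615 + 47/7 = -4258/7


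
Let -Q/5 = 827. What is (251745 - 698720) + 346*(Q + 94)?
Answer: -1845161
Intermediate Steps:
Q = -4135 (Q = -5*827 = -4135)
(251745 - 698720) + 346*(Q + 94) = (251745 - 698720) + 346*(-4135 + 94) = -446975 + 346*(-4041) = -446975 - 1398186 = -1845161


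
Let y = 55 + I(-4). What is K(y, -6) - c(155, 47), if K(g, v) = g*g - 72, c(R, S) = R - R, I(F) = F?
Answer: 2529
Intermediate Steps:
c(R, S) = 0
y = 51 (y = 55 - 4 = 51)
K(g, v) = -72 + g**2 (K(g, v) = g**2 - 72 = -72 + g**2)
K(y, -6) - c(155, 47) = (-72 + 51**2) - 1*0 = (-72 + 2601) + 0 = 2529 + 0 = 2529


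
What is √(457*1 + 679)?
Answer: 4*√71 ≈ 33.705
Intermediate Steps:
√(457*1 + 679) = √(457 + 679) = √1136 = 4*√71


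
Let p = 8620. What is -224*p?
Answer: -1930880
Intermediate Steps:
-224*p = -224*8620 = -1930880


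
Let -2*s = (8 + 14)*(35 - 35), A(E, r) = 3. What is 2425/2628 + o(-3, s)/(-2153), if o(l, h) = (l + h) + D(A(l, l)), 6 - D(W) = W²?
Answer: 5236793/5658084 ≈ 0.92554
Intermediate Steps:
D(W) = 6 - W²
s = 0 (s = -(8 + 14)*(35 - 35)/2 = -11*0 = -½*0 = 0)
o(l, h) = -3 + h + l (o(l, h) = (l + h) + (6 - 1*3²) = (h + l) + (6 - 1*9) = (h + l) + (6 - 9) = (h + l) - 3 = -3 + h + l)
2425/2628 + o(-3, s)/(-2153) = 2425/2628 + (-3 + 0 - 3)/(-2153) = 2425*(1/2628) - 6*(-1/2153) = 2425/2628 + 6/2153 = 5236793/5658084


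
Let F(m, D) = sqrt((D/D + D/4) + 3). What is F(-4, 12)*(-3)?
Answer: -3*sqrt(7) ≈ -7.9373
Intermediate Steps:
F(m, D) = sqrt(4 + D/4) (F(m, D) = sqrt((1 + D*(1/4)) + 3) = sqrt((1 + D/4) + 3) = sqrt(4 + D/4))
F(-4, 12)*(-3) = (sqrt(16 + 12)/2)*(-3) = (sqrt(28)/2)*(-3) = ((2*sqrt(7))/2)*(-3) = sqrt(7)*(-3) = -3*sqrt(7)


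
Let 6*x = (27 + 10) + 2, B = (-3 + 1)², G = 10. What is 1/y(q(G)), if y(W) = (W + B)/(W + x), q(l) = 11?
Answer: 7/6 ≈ 1.1667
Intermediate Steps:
B = 4 (B = (-2)² = 4)
x = 13/2 (x = ((27 + 10) + 2)/6 = (37 + 2)/6 = (⅙)*39 = 13/2 ≈ 6.5000)
y(W) = (4 + W)/(13/2 + W) (y(W) = (W + 4)/(W + 13/2) = (4 + W)/(13/2 + W))
1/y(q(G)) = 1/(2*(4 + 11)/(13 + 2*11)) = 1/(2*15/(13 + 22)) = 1/(2*15/35) = 1/(2*(1/35)*15) = 1/(6/7) = 7/6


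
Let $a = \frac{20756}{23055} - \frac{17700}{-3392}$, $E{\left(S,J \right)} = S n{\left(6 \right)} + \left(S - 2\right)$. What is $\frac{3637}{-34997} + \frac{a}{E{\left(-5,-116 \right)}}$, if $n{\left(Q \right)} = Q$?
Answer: $- \frac{128627026807}{477658654320} \approx -0.26929$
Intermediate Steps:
$E{\left(S,J \right)} = -2 + 7 S$ ($E{\left(S,J \right)} = S 6 + \left(S - 2\right) = 6 S + \left(S - 2\right) = 6 S + \left(-2 + S\right) = -2 + 7 S$)
$a = \frac{2256971}{368880}$ ($a = 20756 \cdot \frac{1}{23055} - - \frac{4425}{848} = \frac{20756}{23055} + \frac{4425}{848} = \frac{2256971}{368880} \approx 6.1184$)
$\frac{3637}{-34997} + \frac{a}{E{\left(-5,-116 \right)}} = \frac{3637}{-34997} + \frac{2256971}{368880 \left(-2 + 7 \left(-5\right)\right)} = 3637 \left(- \frac{1}{34997}\right) + \frac{2256971}{368880 \left(-2 - 35\right)} = - \frac{3637}{34997} + \frac{2256971}{368880 \left(-37\right)} = - \frac{3637}{34997} + \frac{2256971}{368880} \left(- \frac{1}{37}\right) = - \frac{3637}{34997} - \frac{2256971}{13648560} = - \frac{128627026807}{477658654320}$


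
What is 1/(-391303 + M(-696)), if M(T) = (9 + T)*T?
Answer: 1/86849 ≈ 1.1514e-5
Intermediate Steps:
M(T) = T*(9 + T)
1/(-391303 + M(-696)) = 1/(-391303 - 696*(9 - 696)) = 1/(-391303 - 696*(-687)) = 1/(-391303 + 478152) = 1/86849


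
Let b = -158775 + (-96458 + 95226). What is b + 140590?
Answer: -19417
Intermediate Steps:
b = -160007 (b = -158775 - 1232 = -160007)
b + 140590 = -160007 + 140590 = -19417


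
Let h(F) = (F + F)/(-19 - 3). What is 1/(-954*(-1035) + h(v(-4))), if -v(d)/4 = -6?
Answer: 11/10861266 ≈ 1.0128e-6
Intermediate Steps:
v(d) = 24 (v(d) = -4*(-6) = 24)
h(F) = -F/11 (h(F) = (2*F)/(-22) = (2*F)*(-1/22) = -F/11)
1/(-954*(-1035) + h(v(-4))) = 1/(-954*(-1035) - 1/11*24) = 1/(987390 - 24/11) = 1/(10861266/11) = 11/10861266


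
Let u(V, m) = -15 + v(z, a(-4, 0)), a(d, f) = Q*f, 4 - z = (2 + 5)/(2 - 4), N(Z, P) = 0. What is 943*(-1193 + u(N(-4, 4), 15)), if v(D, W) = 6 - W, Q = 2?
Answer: -1133486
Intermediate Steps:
z = 15/2 (z = 4 - (2 + 5)/(2 - 4) = 4 - 7/(-2) = 4 - 7*(-1)/2 = 4 - 1*(-7/2) = 4 + 7/2 = 15/2 ≈ 7.5000)
a(d, f) = 2*f
u(V, m) = -9 (u(V, m) = -15 + (6 - 2*0) = -15 + (6 - 1*0) = -15 + (6 + 0) = -15 + 6 = -9)
943*(-1193 + u(N(-4, 4), 15)) = 943*(-1193 - 9) = 943*(-1202) = -1133486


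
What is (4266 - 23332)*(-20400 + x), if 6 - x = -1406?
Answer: 362025208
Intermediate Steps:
x = 1412 (x = 6 - 1*(-1406) = 6 + 1406 = 1412)
(4266 - 23332)*(-20400 + x) = (4266 - 23332)*(-20400 + 1412) = -19066*(-18988) = 362025208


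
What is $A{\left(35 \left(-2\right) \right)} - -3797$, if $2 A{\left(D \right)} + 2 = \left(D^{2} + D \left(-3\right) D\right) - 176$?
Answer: $-1192$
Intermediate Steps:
$A{\left(D \right)} = -89 - D^{2}$ ($A{\left(D \right)} = -1 + \frac{\left(D^{2} + D \left(-3\right) D\right) - 176}{2} = -1 + \frac{\left(D^{2} + - 3 D D\right) - 176}{2} = -1 + \frac{\left(D^{2} - 3 D^{2}\right) - 176}{2} = -1 + \frac{- 2 D^{2} - 176}{2} = -1 + \frac{-176 - 2 D^{2}}{2} = -1 - \left(88 + D^{2}\right) = -89 - D^{2}$)
$A{\left(35 \left(-2\right) \right)} - -3797 = \left(-89 - \left(35 \left(-2\right)\right)^{2}\right) - -3797 = \left(-89 - \left(-70\right)^{2}\right) + 3797 = \left(-89 - 4900\right) + 3797 = -4989 + 3797 = -1192$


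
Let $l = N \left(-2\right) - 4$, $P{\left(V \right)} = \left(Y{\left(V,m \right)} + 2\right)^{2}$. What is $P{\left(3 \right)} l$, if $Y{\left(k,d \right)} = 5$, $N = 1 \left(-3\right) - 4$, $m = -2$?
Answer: $490$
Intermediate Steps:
$N = -7$ ($N = -3 - 4 = -7$)
$P{\left(V \right)} = 49$ ($P{\left(V \right)} = \left(5 + 2\right)^{2} = 7^{2} = 49$)
$l = 10$ ($l = \left(-7\right) \left(-2\right) - 4 = 14 - 4 = 10$)
$P{\left(3 \right)} l = 49 \cdot 10 = 490$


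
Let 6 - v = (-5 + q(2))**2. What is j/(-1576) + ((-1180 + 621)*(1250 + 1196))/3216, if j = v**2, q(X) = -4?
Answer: -67905527/158388 ≈ -428.73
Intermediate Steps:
v = -75 (v = 6 - (-5 - 4)**2 = 6 - 1*(-9)**2 = 6 - 1*81 = 6 - 81 = -75)
j = 5625 (j = (-75)**2 = 5625)
j/(-1576) + ((-1180 + 621)*(1250 + 1196))/3216 = 5625/(-1576) + ((-1180 + 621)*(1250 + 1196))/3216 = 5625*(-1/1576) - 559*2446*(1/3216) = -5625/1576 - 1367314*1/3216 = -5625/1576 - 683657/1608 = -67905527/158388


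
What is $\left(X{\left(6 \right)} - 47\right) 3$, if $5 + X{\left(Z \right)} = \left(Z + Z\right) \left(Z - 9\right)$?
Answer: $-264$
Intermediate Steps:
$X{\left(Z \right)} = -5 + 2 Z \left(-9 + Z\right)$ ($X{\left(Z \right)} = -5 + \left(Z + Z\right) \left(Z - 9\right) = -5 + 2 Z \left(-9 + Z\right)$)
$\left(X{\left(6 \right)} - 47\right) 3 = \left(\left(-5 - 108 + 2 \cdot 6^{2}\right) - 47\right) 3 = \left(\left(-5 - 108 + 2 \cdot 36\right) - 47\right) 3 = \left(\left(-5 - 108 + 72\right) - 47\right) 3 = \left(-41 - 47\right) 3 = \left(-88\right) 3 = -264$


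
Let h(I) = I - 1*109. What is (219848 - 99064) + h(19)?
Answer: 120694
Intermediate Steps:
h(I) = -109 + I (h(I) = I - 109 = -109 + I)
(219848 - 99064) + h(19) = (219848 - 99064) + (-109 + 19) = 120784 - 90 = 120694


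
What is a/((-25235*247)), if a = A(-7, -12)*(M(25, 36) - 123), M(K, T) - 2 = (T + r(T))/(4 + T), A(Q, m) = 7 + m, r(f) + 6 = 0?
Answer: -37/383572 ≈ -9.6462e-5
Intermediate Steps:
r(f) = -6 (r(f) = -6 + 0 = -6)
M(K, T) = 2 + (-6 + T)/(4 + T) (M(K, T) = 2 + (T - 6)/(4 + T) = 2 + (-6 + T)/(4 + T))
a = 2405/4 (a = (7 - 12)*((2 + 3*36)/(4 + 36) - 123) = -5*((2 + 108)/40 - 123) = -5*((1/40)*110 - 123) = -5*(11/4 - 123) = -5*(-481/4) = 2405/4 ≈ 601.25)
a/((-25235*247)) = 2405/(4*((-25235*247))) = (2405/4)/(-6233045) = (2405/4)*(-1/6233045) = -37/383572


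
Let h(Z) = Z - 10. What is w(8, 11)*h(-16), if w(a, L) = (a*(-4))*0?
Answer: 0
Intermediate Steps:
h(Z) = -10 + Z
w(a, L) = 0 (w(a, L) = -4*a*0 = 0)
w(8, 11)*h(-16) = 0*(-10 - 16) = 0*(-26) = 0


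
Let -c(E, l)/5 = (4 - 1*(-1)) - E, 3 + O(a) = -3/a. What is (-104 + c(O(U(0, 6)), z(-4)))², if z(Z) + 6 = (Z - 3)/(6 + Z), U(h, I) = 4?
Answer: 349281/16 ≈ 21830.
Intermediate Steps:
z(Z) = -6 + (-3 + Z)/(6 + Z) (z(Z) = -6 + (Z - 3)/(6 + Z) = -6 + (-3 + Z)/(6 + Z))
O(a) = -3 - 3/a
c(E, l) = -25 + 5*E (c(E, l) = -5*((4 - 1*(-1)) - E) = -5*((4 + 1) - E) = -5*(5 - E) = -25 + 5*E)
(-104 + c(O(U(0, 6)), z(-4)))² = (-104 + (-25 + 5*(-3 - 3/4)))² = (-104 + (-25 + 5*(-3 - 3*¼)))² = (-104 + (-25 + 5*(-3 - ¾)))² = (-104 + (-25 + 5*(-15/4)))² = (-104 + (-25 - 75/4))² = (-104 - 175/4)² = (-591/4)² = 349281/16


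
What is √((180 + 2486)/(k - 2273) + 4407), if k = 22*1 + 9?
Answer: √5536522594/1121 ≈ 66.376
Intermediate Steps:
k = 31 (k = 22 + 9 = 31)
√((180 + 2486)/(k - 2273) + 4407) = √((180 + 2486)/(31 - 2273) + 4407) = √(2666/(-2242) + 4407) = √(2666*(-1/2242) + 4407) = √(-1333/1121 + 4407) = √(4938914/1121) = √5536522594/1121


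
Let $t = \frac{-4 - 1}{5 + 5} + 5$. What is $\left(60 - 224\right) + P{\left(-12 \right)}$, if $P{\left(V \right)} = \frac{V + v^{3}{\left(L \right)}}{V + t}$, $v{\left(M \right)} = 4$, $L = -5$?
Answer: $- \frac{2564}{15} \approx -170.93$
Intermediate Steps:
$t = \frac{9}{2}$ ($t = - \frac{5}{10} + 5 = \left(-5\right) \frac{1}{10} + 5 = - \frac{1}{2} + 5 = \frac{9}{2} \approx 4.5$)
$P{\left(V \right)} = \frac{64 + V}{\frac{9}{2} + V}$ ($P{\left(V \right)} = \frac{V + 4^{3}}{V + \frac{9}{2}} = \frac{V + 64}{\frac{9}{2} + V} = \frac{64 + V}{\frac{9}{2} + V}$)
$\left(60 - 224\right) + P{\left(-12 \right)} = \left(60 - 224\right) + \frac{2 \left(64 - 12\right)}{9 + 2 \left(-12\right)} = \left(60 - 224\right) + 2 \frac{1}{9 - 24} \cdot 52 = -164 + 2 \frac{1}{-15} \cdot 52 = -164 + 2 \left(- \frac{1}{15}\right) 52 = -164 - \frac{104}{15} = - \frac{2564}{15}$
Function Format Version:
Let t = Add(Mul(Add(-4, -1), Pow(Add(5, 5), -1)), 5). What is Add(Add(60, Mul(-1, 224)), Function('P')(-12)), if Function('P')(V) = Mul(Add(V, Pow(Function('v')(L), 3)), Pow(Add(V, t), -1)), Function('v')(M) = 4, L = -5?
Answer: Rational(-2564, 15) ≈ -170.93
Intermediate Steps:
t = Rational(9, 2) (t = Add(Mul(-5, Pow(10, -1)), 5) = Add(Mul(-5, Rational(1, 10)), 5) = Add(Rational(-1, 2), 5) = Rational(9, 2) ≈ 4.5000)
Function('P')(V) = Mul(Pow(Add(Rational(9, 2), V), -1), Add(64, V)) (Function('P')(V) = Mul(Add(V, Pow(4, 3)), Pow(Add(V, Rational(9, 2)), -1)) = Mul(Add(V, 64), Pow(Add(Rational(9, 2), V), -1)) = Mul(Add(64, V), Pow(Add(Rational(9, 2), V), -1)) = Mul(Pow(Add(Rational(9, 2), V), -1), Add(64, V)))
Add(Add(60, Mul(-1, 224)), Function('P')(-12)) = Add(Add(60, Mul(-1, 224)), Mul(2, Pow(Add(9, Mul(2, -12)), -1), Add(64, -12))) = Add(Add(60, -224), Mul(2, Pow(Add(9, -24), -1), 52)) = Add(-164, Mul(2, Pow(-15, -1), 52)) = Add(-164, Mul(2, Rational(-1, 15), 52)) = Add(-164, Rational(-104, 15)) = Rational(-2564, 15)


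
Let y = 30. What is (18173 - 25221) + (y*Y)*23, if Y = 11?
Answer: 542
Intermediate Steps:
(18173 - 25221) + (y*Y)*23 = (18173 - 25221) + (30*11)*23 = -7048 + 330*23 = -7048 + 7590 = 542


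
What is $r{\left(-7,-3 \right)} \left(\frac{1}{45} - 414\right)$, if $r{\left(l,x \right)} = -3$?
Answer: $\frac{18629}{15} \approx 1241.9$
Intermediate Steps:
$r{\left(-7,-3 \right)} \left(\frac{1}{45} - 414\right) = - 3 \left(\frac{1}{45} - 414\right) = \left(-3\right) \left(- \frac{18629}{45}\right) = \frac{18629}{15}$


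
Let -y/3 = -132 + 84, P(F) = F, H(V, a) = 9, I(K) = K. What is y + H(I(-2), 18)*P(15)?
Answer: 279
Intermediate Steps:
y = 144 (y = -3*(-132 + 84) = -3*(-48) = 144)
y + H(I(-2), 18)*P(15) = 144 + 9*15 = 144 + 135 = 279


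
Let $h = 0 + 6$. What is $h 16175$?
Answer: $97050$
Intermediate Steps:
$h = 6$
$h 16175 = 6 \cdot 16175 = 97050$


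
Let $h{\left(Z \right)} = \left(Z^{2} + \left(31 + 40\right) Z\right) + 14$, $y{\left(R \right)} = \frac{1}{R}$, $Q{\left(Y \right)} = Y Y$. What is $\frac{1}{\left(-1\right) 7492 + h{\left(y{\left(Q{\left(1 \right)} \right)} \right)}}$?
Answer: $- \frac{1}{7406} \approx -0.00013503$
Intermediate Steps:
$Q{\left(Y \right)} = Y^{2}$
$h{\left(Z \right)} = 14 + Z^{2} + 71 Z$ ($h{\left(Z \right)} = \left(Z^{2} + 71 Z\right) + 14 = 14 + Z^{2} + 71 Z$)
$\frac{1}{\left(-1\right) 7492 + h{\left(y{\left(Q{\left(1 \right)} \right)} \right)}} = \frac{1}{\left(-1\right) 7492 + \left(14 + \left(\frac{1}{1^{2}}\right)^{2} + \frac{71}{1^{2}}\right)} = \frac{1}{-7492 + \left(14 + \left(1^{-1}\right)^{2} + \frac{71}{1}\right)} = \frac{1}{-7492 + \left(14 + 1^{2} + 71 \cdot 1\right)} = \frac{1}{-7492 + \left(14 + 1 + 71\right)} = \frac{1}{-7492 + 86} = \frac{1}{-7406} = - \frac{1}{7406}$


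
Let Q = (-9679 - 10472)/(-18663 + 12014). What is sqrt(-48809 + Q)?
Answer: I*sqrt(2157672907610)/6649 ≈ 220.92*I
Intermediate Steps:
Q = 20151/6649 (Q = -20151/(-6649) = -20151*(-1/6649) = 20151/6649 ≈ 3.0307)
sqrt(-48809 + Q) = sqrt(-48809 + 20151/6649) = sqrt(-324510890/6649) = I*sqrt(2157672907610)/6649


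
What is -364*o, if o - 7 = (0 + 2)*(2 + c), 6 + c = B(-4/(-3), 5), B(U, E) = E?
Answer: -3276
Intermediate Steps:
c = -1 (c = -6 + 5 = -1)
o = 9 (o = 7 + (0 + 2)*(2 - 1) = 7 + 2*1 = 7 + 2 = 9)
-364*o = -364*9 = -3276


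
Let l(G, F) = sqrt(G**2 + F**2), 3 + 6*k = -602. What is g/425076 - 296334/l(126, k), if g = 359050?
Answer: 179525/212538 - 1778004*sqrt(937561)/937561 ≈ -1835.4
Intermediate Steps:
k = -605/6 (k = -1/2 + (1/6)*(-602) = -1/2 - 301/3 = -605/6 ≈ -100.83)
l(G, F) = sqrt(F**2 + G**2)
g/425076 - 296334/l(126, k) = 359050/425076 - 296334/sqrt((-605/6)**2 + 126**2) = 359050*(1/425076) - 296334/sqrt(366025/36 + 15876) = 179525/212538 - 296334*6*sqrt(937561)/937561 = 179525/212538 - 1778004*sqrt(937561)/937561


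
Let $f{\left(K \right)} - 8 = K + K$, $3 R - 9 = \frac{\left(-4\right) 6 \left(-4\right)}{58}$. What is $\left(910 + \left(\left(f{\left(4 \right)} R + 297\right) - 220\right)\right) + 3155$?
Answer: $\frac{121766}{29} \approx 4198.8$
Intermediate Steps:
$R = \frac{103}{29}$ ($R = 3 + \frac{\left(-4\right) 6 \left(-4\right) \frac{1}{58}}{3} = 3 + \frac{\left(-24\right) \left(-4\right) \frac{1}{58}}{3} = 3 + \frac{96 \cdot \frac{1}{58}}{3} = 3 + \frac{1}{3} \cdot \frac{48}{29} = 3 + \frac{16}{29} = \frac{103}{29} \approx 3.5517$)
$f{\left(K \right)} = 8 + 2 K$ ($f{\left(K \right)} = 8 + \left(K + K\right) = 8 + 2 K$)
$\left(910 + \left(\left(f{\left(4 \right)} R + 297\right) - 220\right)\right) + 3155 = \left(910 - \left(-77 - \left(8 + 2 \cdot 4\right) \frac{103}{29}\right)\right) + 3155 = \left(910 - \left(-77 - \left(8 + 8\right) \frac{103}{29}\right)\right) + 3155 = \left(910 + \left(\left(16 \cdot \frac{103}{29} + 297\right) - 220\right)\right) + 3155 = \left(910 + \left(\left(\frac{1648}{29} + 297\right) - 220\right)\right) + 3155 = \left(910 + \left(\frac{10261}{29} - 220\right)\right) + 3155 = \left(910 + \frac{3881}{29}\right) + 3155 = \frac{30271}{29} + 3155 = \frac{121766}{29}$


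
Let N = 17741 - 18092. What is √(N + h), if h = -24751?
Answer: I*√25102 ≈ 158.44*I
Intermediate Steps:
N = -351
√(N + h) = √(-351 - 24751) = √(-25102) = I*√25102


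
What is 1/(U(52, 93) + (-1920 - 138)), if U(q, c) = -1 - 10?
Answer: -1/2069 ≈ -0.00048333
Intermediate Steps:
U(q, c) = -11
1/(U(52, 93) + (-1920 - 138)) = 1/(-11 + (-1920 - 138)) = 1/(-11 - 2058) = 1/(-2069) = -1/2069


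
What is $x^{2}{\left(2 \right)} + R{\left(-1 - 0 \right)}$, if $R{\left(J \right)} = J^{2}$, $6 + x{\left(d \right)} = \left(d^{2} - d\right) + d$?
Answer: $5$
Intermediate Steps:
$x{\left(d \right)} = -6 + d^{2}$ ($x{\left(d \right)} = -6 + \left(\left(d^{2} - d\right) + d\right) = -6 + d^{2}$)
$x^{2}{\left(2 \right)} + R{\left(-1 - 0 \right)} = \left(-6 + 2^{2}\right)^{2} + \left(-1 - 0\right)^{2} = \left(-6 + 4\right)^{2} + \left(-1 + 0\right)^{2} = \left(-2\right)^{2} + \left(-1\right)^{2} = 4 + 1 = 5$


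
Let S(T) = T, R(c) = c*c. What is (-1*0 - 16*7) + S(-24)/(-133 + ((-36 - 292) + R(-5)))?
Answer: -12202/109 ≈ -111.94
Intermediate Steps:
R(c) = c²
(-1*0 - 16*7) + S(-24)/(-133 + ((-36 - 292) + R(-5))) = (-1*0 - 16*7) - 24/(-133 + ((-36 - 292) + (-5)²)) = (0 - 112) - 24/(-133 + (-328 + 25)) = -112 - 24/(-133 - 303) = -112 - 24/(-436) = -112 - 1/436*(-24) = -112 + 6/109 = -12202/109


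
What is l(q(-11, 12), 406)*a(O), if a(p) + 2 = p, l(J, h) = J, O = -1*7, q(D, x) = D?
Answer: 99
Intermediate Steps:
O = -7
a(p) = -2 + p
l(q(-11, 12), 406)*a(O) = -11*(-2 - 7) = -11*(-9) = 99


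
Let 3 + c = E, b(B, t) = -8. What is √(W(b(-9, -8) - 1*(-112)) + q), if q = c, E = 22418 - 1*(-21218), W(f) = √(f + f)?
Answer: √(43633 + 4*√13) ≈ 208.92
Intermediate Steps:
W(f) = √2*√f (W(f) = √(2*f) = √2*√f)
E = 43636 (E = 22418 + 21218 = 43636)
c = 43633 (c = -3 + 43636 = 43633)
q = 43633
√(W(b(-9, -8) - 1*(-112)) + q) = √(√2*√(-8 - 1*(-112)) + 43633) = √(√2*√(-8 + 112) + 43633) = √(√2*√104 + 43633) = √(√2*(2*√26) + 43633) = √(4*√13 + 43633) = √(43633 + 4*√13)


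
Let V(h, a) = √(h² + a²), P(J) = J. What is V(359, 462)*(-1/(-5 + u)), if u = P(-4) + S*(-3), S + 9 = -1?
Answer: -5*√13693/21 ≈ -27.861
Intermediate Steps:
S = -10 (S = -9 - 1 = -10)
u = 26 (u = -4 - 10*(-3) = -4 + 30 = 26)
V(h, a) = √(a² + h²)
V(359, 462)*(-1/(-5 + u)) = √(462² + 359²)*(-1/(-5 + 26)) = √(213444 + 128881)*(-1/21) = √342325*(-1*1/21) = (5*√13693)*(-1/21) = -5*√13693/21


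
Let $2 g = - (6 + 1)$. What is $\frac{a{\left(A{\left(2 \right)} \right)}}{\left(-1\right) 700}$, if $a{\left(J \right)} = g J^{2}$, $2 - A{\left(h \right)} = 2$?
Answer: $0$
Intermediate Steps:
$A{\left(h \right)} = 0$ ($A{\left(h \right)} = 2 - 2 = 0$)
$g = - \frac{7}{2}$ ($g = \frac{\left(-1\right) \left(6 + 1\right)}{2} = \frac{\left(-1\right) 7}{2} = \frac{1}{2} \left(-7\right) = - \frac{7}{2} \approx -3.5$)
$a{\left(J \right)} = - \frac{7 J^{2}}{2}$
$\frac{a{\left(A{\left(2 \right)} \right)}}{\left(-1\right) 700} = \frac{\left(- \frac{7}{2}\right) 0^{2}}{\left(-1\right) 700} = \frac{\left(- \frac{7}{2}\right) 0}{-700} = 0 \left(- \frac{1}{700}\right) = 0$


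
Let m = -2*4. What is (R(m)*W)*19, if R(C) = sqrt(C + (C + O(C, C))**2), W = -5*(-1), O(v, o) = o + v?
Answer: 190*sqrt(142) ≈ 2264.1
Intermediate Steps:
W = 5
m = -8
R(C) = sqrt(C + 9*C**2) (R(C) = sqrt(C + (C + (C + C))**2) = sqrt(C + (C + 2*C)**2) = sqrt(C + (3*C)**2) = sqrt(C + 9*C**2))
(R(m)*W)*19 = (sqrt(-8*(1 + 9*(-8)))*5)*19 = (sqrt(-8*(1 - 72))*5)*19 = (sqrt(-8*(-71))*5)*19 = (sqrt(568)*5)*19 = ((2*sqrt(142))*5)*19 = (10*sqrt(142))*19 = 190*sqrt(142)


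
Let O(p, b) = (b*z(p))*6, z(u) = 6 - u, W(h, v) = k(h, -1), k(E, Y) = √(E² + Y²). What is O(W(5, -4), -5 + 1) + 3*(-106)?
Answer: -462 + 24*√26 ≈ -339.62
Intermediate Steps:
W(h, v) = √(1 + h²) (W(h, v) = √(h² + (-1)²) = √(h² + 1) = √(1 + h²))
O(p, b) = 6*b*(6 - p) (O(p, b) = (b*(6 - p))*6 = 6*b*(6 - p))
O(W(5, -4), -5 + 1) + 3*(-106) = 6*(-5 + 1)*(6 - √(1 + 5²)) + 3*(-106) = 6*(-4)*(6 - √(1 + 25)) - 318 = 6*(-4)*(6 - √26) - 318 = (-144 + 24*√26) - 318 = -462 + 24*√26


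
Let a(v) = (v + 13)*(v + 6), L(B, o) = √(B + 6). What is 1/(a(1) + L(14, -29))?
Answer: 49/4792 - √5/4792 ≈ 0.0097588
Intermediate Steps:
L(B, o) = √(6 + B)
a(v) = (6 + v)*(13 + v) (a(v) = (13 + v)*(6 + v) = (6 + v)*(13 + v))
1/(a(1) + L(14, -29)) = 1/((78 + 1² + 19*1) + √(6 + 14)) = 1/((78 + 1 + 19) + √20) = 1/(98 + 2*√5)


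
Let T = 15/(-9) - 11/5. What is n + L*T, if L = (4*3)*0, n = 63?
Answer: 63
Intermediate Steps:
L = 0 (L = 12*0 = 0)
T = -58/15 (T = 15*(-⅑) - 11*⅕ = -5/3 - 11/5 = -58/15 ≈ -3.8667)
n + L*T = 63 + 0*(-58/15) = 63 + 0 = 63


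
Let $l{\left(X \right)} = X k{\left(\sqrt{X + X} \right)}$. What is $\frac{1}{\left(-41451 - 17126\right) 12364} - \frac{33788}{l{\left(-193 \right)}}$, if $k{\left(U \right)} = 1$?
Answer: $\frac{24470824793871}{139779483404} \approx 175.07$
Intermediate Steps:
$l{\left(X \right)} = X$ ($l{\left(X \right)} = X 1 = X$)
$\frac{1}{\left(-41451 - 17126\right) 12364} - \frac{33788}{l{\left(-193 \right)}} = \frac{1}{\left(-41451 - 17126\right) 12364} - \frac{33788}{-193} = \frac{1}{-58577} \cdot \frac{1}{12364} - - \frac{33788}{193} = \left(- \frac{1}{58577}\right) \frac{1}{12364} + \frac{33788}{193} = - \frac{1}{724246028} + \frac{33788}{193} = \frac{24470824793871}{139779483404}$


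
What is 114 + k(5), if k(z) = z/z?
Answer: 115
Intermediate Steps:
k(z) = 1
114 + k(5) = 114 + 1 = 115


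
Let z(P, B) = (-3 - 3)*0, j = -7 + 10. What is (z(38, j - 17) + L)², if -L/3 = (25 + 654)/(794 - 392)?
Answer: 461041/17956 ≈ 25.676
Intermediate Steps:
j = 3
L = -679/134 (L = -3*(25 + 654)/(794 - 392) = -2037/402 = -3*679/402 = -679/134 ≈ -5.0672)
z(P, B) = 0 (z(P, B) = -6*0 = 0)
(z(38, j - 17) + L)² = (0 - 679/134)² = (-679/134)² = 461041/17956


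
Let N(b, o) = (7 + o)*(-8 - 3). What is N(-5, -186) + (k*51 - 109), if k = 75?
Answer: 5685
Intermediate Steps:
N(b, o) = -77 - 11*o (N(b, o) = (7 + o)*(-11) = -77 - 11*o)
N(-5, -186) + (k*51 - 109) = (-77 - 11*(-186)) + (75*51 - 109) = (-77 + 2046) + (3825 - 109) = 1969 + 3716 = 5685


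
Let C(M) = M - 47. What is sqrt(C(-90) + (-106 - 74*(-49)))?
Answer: sqrt(3383) ≈ 58.164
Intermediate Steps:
C(M) = -47 + M
sqrt(C(-90) + (-106 - 74*(-49))) = sqrt((-47 - 90) + (-106 - 74*(-49))) = sqrt(-137 + (-106 + 3626)) = sqrt(-137 + 3520) = sqrt(3383)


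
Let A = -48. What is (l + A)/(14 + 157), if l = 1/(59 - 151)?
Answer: -4417/15732 ≈ -0.28077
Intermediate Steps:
l = -1/92 (l = 1/(-92) = -1/92 ≈ -0.010870)
(l + A)/(14 + 157) = (-1/92 - 48)/(14 + 157) = -4417/92/171 = -4417/92*1/171 = -4417/15732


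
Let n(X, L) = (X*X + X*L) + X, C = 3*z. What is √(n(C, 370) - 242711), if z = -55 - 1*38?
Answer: I*√268379 ≈ 518.05*I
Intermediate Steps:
z = -93 (z = -55 - 38 = -93)
C = -279 (C = 3*(-93) = -279)
n(X, L) = X + X² + L*X (n(X, L) = (X² + L*X) + X = X + X² + L*X)
√(n(C, 370) - 242711) = √(-279*(1 + 370 - 279) - 242711) = √(-279*92 - 242711) = √(-25668 - 242711) = √(-268379) = I*√268379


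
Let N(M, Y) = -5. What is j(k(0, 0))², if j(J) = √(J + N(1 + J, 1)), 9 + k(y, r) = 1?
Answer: -13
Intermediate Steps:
k(y, r) = -8 (k(y, r) = -9 + 1 = -8)
j(J) = √(-5 + J) (j(J) = √(J - 5) = √(-5 + J))
j(k(0, 0))² = (√(-5 - 8))² = (√(-13))² = (I*√13)² = -13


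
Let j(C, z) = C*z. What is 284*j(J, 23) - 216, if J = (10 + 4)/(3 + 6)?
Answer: 89504/9 ≈ 9944.9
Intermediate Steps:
J = 14/9 ≈ 1.5556
284*j(J, 23) - 216 = 284*((14/9)*23) - 216 = 284*(322/9) - 216 = 91448/9 - 216 = 89504/9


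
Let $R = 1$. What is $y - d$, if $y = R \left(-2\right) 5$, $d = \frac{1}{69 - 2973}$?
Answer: $- \frac{29039}{2904} \approx -9.9996$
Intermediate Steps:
$d = - \frac{1}{2904}$ ($d = \frac{1}{-2904} = - \frac{1}{2904} \approx -0.00034435$)
$y = -10$ ($y = 1 \left(-2\right) 5 = \left(-2\right) 5 = -10$)
$y - d = -10 - - \frac{1}{2904} = -10 + \frac{1}{2904} = - \frac{29039}{2904}$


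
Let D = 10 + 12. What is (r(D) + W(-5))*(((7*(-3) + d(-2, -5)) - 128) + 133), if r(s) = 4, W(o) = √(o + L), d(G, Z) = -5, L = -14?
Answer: -84 - 21*I*√19 ≈ -84.0 - 91.537*I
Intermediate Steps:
W(o) = √(-14 + o) (W(o) = √(o - 14) = √(-14 + o))
D = 22
(r(D) + W(-5))*(((7*(-3) + d(-2, -5)) - 128) + 133) = (4 + √(-14 - 5))*(((7*(-3) - 5) - 128) + 133) = (4 + √(-19))*(((-21 - 5) - 128) + 133) = (4 + I*√19)*((-26 - 128) + 133) = (4 + I*√19)*(-154 + 133) = (4 + I*√19)*(-21) = -84 - 21*I*√19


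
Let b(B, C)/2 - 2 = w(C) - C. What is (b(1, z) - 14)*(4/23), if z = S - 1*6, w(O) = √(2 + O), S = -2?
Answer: 24/23 + 8*I*√6/23 ≈ 1.0435 + 0.852*I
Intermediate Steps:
z = -8 (z = -2 - 1*6 = -2 - 6 = -8)
b(B, C) = 4 - 2*C + 2*√(2 + C) (b(B, C) = 4 + 2*(√(2 + C) - C) = 4 + (-2*C + 2*√(2 + C)) = 4 - 2*C + 2*√(2 + C))
(b(1, z) - 14)*(4/23) = ((4 - 2*(-8) + 2*√(2 - 8)) - 14)*(4/23) = ((4 + 16 + 2*√(-6)) - 14)*(4*(1/23)) = ((4 + 16 + 2*(I*√6)) - 14)*(4/23) = ((4 + 16 + 2*I*√6) - 14)*(4/23) = ((20 + 2*I*√6) - 14)*(4/23) = (6 + 2*I*√6)*(4/23) = 24/23 + 8*I*√6/23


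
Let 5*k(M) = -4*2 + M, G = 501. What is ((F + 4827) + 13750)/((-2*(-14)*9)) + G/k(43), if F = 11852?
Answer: 5385/28 ≈ 192.32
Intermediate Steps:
k(M) = -8/5 + M/5 (k(M) = (-4*2 + M)/5 = (-8 + M)/5 = -8/5 + M/5)
((F + 4827) + 13750)/((-2*(-14)*9)) + G/k(43) = ((11852 + 4827) + 13750)/((-2*(-14)*9)) + 501/(-8/5 + (⅕)*43) = (16679 + 13750)/((28*9)) + 501/(-8/5 + 43/5) = 30429/252 + 501/7 = 30429*(1/252) + 501*(⅐) = 483/4 + 501/7 = 5385/28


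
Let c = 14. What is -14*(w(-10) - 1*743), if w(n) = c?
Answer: 10206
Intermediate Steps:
w(n) = 14
-14*(w(-10) - 1*743) = -14*(14 - 1*743) = -14*(14 - 743) = -14*(-729) = 10206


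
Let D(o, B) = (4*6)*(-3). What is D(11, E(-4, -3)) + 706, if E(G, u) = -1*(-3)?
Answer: 634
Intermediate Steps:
E(G, u) = 3
D(o, B) = -72 (D(o, B) = 24*(-3) = -72)
D(11, E(-4, -3)) + 706 = -72 + 706 = 634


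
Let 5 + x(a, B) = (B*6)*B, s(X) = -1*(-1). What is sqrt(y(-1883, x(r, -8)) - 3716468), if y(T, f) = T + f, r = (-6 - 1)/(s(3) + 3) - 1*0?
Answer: 6*I*sqrt(103277) ≈ 1928.2*I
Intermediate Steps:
s(X) = 1
r = -7/4 (r = (-6 - 1)/(1 + 3) - 1*0 = -7/4 + 0 = -7/4 ≈ -1.7500)
x(a, B) = -5 + 6*B**2 (x(a, B) = -5 + (B*6)*B = -5 + (6*B)*B = -5 + 6*B**2)
sqrt(y(-1883, x(r, -8)) - 3716468) = sqrt((-1883 + (-5 + 6*(-8)**2)) - 3716468) = sqrt((-1883 + (-5 + 6*64)) - 3716468) = sqrt((-1883 + (-5 + 384)) - 3716468) = sqrt((-1883 + 379) - 3716468) = sqrt(-1504 - 3716468) = sqrt(-3717972) = 6*I*sqrt(103277)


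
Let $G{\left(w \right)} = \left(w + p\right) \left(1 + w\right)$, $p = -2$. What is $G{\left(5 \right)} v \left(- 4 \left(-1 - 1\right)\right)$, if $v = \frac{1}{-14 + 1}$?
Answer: $- \frac{144}{13} \approx -11.077$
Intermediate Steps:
$v = - \frac{1}{13}$ ($v = \frac{1}{-13} = - \frac{1}{13} \approx -0.076923$)
$G{\left(w \right)} = \left(1 + w\right) \left(-2 + w\right)$ ($G{\left(w \right)} = \left(w - 2\right) \left(1 + w\right) = \left(-2 + w\right) \left(1 + w\right) = \left(1 + w\right) \left(-2 + w\right)$)
$G{\left(5 \right)} v \left(- 4 \left(-1 - 1\right)\right) = \left(-2 + 5^{2} - 5\right) \left(- \frac{1}{13}\right) \left(- 4 \left(-1 - 1\right)\right) = \left(-2 + 25 - 5\right) \left(- \frac{1}{13}\right) \left(\left(-4\right) \left(-2\right)\right) = 18 \left(- \frac{1}{13}\right) 8 = \left(- \frac{18}{13}\right) 8 = - \frac{144}{13}$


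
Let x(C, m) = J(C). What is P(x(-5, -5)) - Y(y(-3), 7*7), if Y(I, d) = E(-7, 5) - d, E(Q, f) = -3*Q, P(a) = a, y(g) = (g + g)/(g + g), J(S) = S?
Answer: 23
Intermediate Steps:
x(C, m) = C
y(g) = 1 (y(g) = (2*g)/((2*g)) = (2*g)*(1/(2*g)) = 1)
Y(I, d) = 21 - d (Y(I, d) = -3*(-7) - d = 21 - d)
P(x(-5, -5)) - Y(y(-3), 7*7) = -5 - (21 - 7*7) = -5 - (21 - 1*49) = -5 - (21 - 49) = -5 - 1*(-28) = -5 + 28 = 23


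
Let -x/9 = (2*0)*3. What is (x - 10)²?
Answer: 100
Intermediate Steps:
x = 0 (x = -9*2*0*3 = -0*3 = -9*0 = 0)
(x - 10)² = (0 - 10)² = (-10)² = 100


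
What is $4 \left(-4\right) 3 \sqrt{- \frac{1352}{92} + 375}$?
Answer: $- \frac{48 \sqrt{190601}}{23} \approx -911.12$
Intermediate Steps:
$4 \left(-4\right) 3 \sqrt{- \frac{1352}{92} + 375} = \left(-16\right) 3 \sqrt{\left(-1352\right) \frac{1}{92} + 375} = - 48 \sqrt{- \frac{338}{23} + 375} = - 48 \sqrt{\frac{8287}{23}} = - 48 \frac{\sqrt{190601}}{23} = - \frac{48 \sqrt{190601}}{23}$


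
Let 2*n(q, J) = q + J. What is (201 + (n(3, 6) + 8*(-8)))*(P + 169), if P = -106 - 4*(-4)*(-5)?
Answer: -4811/2 ≈ -2405.5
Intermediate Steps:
n(q, J) = J/2 + q/2 (n(q, J) = (q + J)/2 = (J + q)/2 = J/2 + q/2)
P = -186 (P = -106 - (-16)*(-5) = -106 - 1*80 = -106 - 80 = -186)
(201 + (n(3, 6) + 8*(-8)))*(P + 169) = (201 + (((½)*6 + (½)*3) + 8*(-8)))*(-186 + 169) = (201 + ((3 + 3/2) - 64))*(-17) = (201 + (9/2 - 64))*(-17) = (201 - 119/2)*(-17) = (283/2)*(-17) = -4811/2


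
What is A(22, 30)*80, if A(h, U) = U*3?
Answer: 7200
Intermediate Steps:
A(h, U) = 3*U
A(22, 30)*80 = (3*30)*80 = 90*80 = 7200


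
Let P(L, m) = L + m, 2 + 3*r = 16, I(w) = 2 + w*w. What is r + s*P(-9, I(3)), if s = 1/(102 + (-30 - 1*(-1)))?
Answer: 1028/219 ≈ 4.6941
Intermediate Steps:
I(w) = 2 + w²
r = 14/3 (r = -⅔ + (⅓)*16 = -⅔ + 16/3 = 14/3 ≈ 4.6667)
s = 1/73 (s = 1/(102 + (-30 + 1)) = 1/(102 - 29) = 1/73 ≈ 0.013699)
r + s*P(-9, I(3)) = 14/3 + (-9 + (2 + 3²))/73 = 14/3 + (-9 + (2 + 9))/73 = 14/3 + (-9 + 11)/73 = 14/3 + (1/73)*2 = 14/3 + 2/73 = 1028/219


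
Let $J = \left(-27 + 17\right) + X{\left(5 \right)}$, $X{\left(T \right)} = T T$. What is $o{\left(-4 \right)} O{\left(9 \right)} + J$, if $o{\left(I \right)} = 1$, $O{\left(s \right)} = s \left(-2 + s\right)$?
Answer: $78$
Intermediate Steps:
$X{\left(T \right)} = T^{2}$
$J = 15$ ($J = \left(-27 + 17\right) + 5^{2} = -10 + 25 = 15$)
$o{\left(-4 \right)} O{\left(9 \right)} + J = 1 \cdot 9 \left(-2 + 9\right) + 15 = 1 \cdot 9 \cdot 7 + 15 = 1 \cdot 63 + 15 = 63 + 15 = 78$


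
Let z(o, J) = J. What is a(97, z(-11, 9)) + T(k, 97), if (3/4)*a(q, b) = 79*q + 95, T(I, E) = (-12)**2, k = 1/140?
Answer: 10488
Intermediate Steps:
k = 1/140 ≈ 0.0071429
T(I, E) = 144
a(q, b) = 380/3 + 316*q/3 (a(q, b) = 4*(79*q + 95)/3 = 4*(95 + 79*q)/3 = 380/3 + 316*q/3)
a(97, z(-11, 9)) + T(k, 97) = (380/3 + (316/3)*97) + 144 = (380/3 + 30652/3) + 144 = 10344 + 144 = 10488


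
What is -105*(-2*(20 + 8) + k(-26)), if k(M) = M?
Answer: 8610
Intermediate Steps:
-105*(-2*(20 + 8) + k(-26)) = -105*(-2*(20 + 8) - 26) = -105*(-2*28 - 26) = -105*(-56 - 26) = -105*(-82) = 8610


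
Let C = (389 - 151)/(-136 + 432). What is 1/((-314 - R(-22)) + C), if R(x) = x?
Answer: -148/43097 ≈ -0.0034341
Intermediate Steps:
C = 119/148 (C = 238/296 = 238*(1/296) = 119/148 ≈ 0.80405)
1/((-314 - R(-22)) + C) = 1/((-314 - 1*(-22)) + 119/148) = 1/((-314 + 22) + 119/148) = 1/(-292 + 119/148) = 1/(-43097/148) = -148/43097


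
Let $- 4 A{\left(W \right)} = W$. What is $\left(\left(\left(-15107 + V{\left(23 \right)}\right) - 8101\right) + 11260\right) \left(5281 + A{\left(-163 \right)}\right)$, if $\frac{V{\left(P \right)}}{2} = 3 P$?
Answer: $- \frac{125699735}{2} \approx -6.285 \cdot 10^{7}$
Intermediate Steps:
$V{\left(P \right)} = 6 P$ ($V{\left(P \right)} = 2 \cdot 3 P = 6 P$)
$A{\left(W \right)} = - \frac{W}{4}$
$\left(\left(\left(-15107 + V{\left(23 \right)}\right) - 8101\right) + 11260\right) \left(5281 + A{\left(-163 \right)}\right) = \left(\left(\left(-15107 + 6 \cdot 23\right) - 8101\right) + 11260\right) \left(5281 - - \frac{163}{4}\right) = \left(\left(\left(-15107 + 138\right) - 8101\right) + 11260\right) \left(5281 + \frac{163}{4}\right) = \left(\left(-14969 - 8101\right) + 11260\right) \frac{21287}{4} = \left(-23070 + 11260\right) \frac{21287}{4} = \left(-11810\right) \frac{21287}{4} = - \frac{125699735}{2}$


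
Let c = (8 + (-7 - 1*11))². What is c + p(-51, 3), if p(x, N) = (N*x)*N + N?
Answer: -356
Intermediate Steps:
p(x, N) = N + x*N² (p(x, N) = x*N² + N = N + x*N²)
c = 100 (c = (8 + (-7 - 11))² = (8 - 18)² = (-10)² = 100)
c + p(-51, 3) = 100 + 3*(1 + 3*(-51)) = 100 + 3*(1 - 153) = 100 + 3*(-152) = 100 - 456 = -356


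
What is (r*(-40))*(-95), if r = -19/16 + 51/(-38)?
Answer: -19225/2 ≈ -9612.5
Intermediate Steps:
r = -769/304 (r = -19*1/16 + 51*(-1/38) = -19/16 - 51/38 = -769/304 ≈ -2.5296)
(r*(-40))*(-95) = -769/304*(-40)*(-95) = (3845/38)*(-95) = -19225/2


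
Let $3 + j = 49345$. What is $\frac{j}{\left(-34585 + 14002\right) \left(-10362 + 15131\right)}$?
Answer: $- \frac{49342}{98160327} \approx -0.00050267$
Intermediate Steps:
$j = 49342$ ($j = -3 + 49345 = 49342$)
$\frac{j}{\left(-34585 + 14002\right) \left(-10362 + 15131\right)} = \frac{49342}{\left(-34585 + 14002\right) \left(-10362 + 15131\right)} = \frac{49342}{\left(-20583\right) 4769} = \frac{49342}{-98160327} = 49342 \left(- \frac{1}{98160327}\right) = - \frac{49342}{98160327}$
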